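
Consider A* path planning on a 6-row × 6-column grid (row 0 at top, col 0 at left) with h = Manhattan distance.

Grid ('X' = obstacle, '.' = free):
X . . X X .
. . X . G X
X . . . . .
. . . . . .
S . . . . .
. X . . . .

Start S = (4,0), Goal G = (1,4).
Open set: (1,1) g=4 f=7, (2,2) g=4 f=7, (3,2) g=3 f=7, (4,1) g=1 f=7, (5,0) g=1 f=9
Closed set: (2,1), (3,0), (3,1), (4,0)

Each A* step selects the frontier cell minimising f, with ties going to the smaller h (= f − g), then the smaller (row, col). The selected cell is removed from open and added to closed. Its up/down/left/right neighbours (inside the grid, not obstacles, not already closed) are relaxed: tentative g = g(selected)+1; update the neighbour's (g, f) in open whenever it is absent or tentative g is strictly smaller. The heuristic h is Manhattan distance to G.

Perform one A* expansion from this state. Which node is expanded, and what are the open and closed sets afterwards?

expanded=(1,1); open=[(0,1) g=5 f=9, (1,0) g=5 f=9, (2,2) g=4 f=7, (3,2) g=3 f=7, (4,1) g=1 f=7, (5,0) g=1 f=9]; closed=[(1,1), (2,1), (3,0), (3,1), (4,0)]

step 1: expand (1,1) (f=7, h=3) → closed; open now [(0,1) g=5 f=9, (1,0) g=5 f=9, (2,2) g=4 f=7, (3,2) g=3 f=7, (4,1) g=1 f=7, (5,0) g=1 f=9]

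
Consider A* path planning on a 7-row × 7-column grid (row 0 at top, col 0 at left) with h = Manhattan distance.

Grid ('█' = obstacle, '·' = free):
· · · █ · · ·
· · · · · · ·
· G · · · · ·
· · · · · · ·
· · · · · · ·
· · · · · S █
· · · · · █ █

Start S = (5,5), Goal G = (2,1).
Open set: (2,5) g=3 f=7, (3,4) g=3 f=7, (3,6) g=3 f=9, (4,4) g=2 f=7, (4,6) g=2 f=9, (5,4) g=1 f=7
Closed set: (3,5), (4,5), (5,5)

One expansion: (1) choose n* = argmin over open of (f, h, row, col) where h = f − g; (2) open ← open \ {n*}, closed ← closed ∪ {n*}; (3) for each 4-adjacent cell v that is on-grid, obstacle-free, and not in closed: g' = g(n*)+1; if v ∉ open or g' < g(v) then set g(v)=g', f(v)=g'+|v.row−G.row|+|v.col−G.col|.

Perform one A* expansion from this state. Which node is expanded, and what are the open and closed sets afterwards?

step 1: expand (2,5) (f=7, h=4) → closed; open now [(1,5) g=4 f=9, (2,4) g=4 f=7, (2,6) g=4 f=9, (3,4) g=3 f=7, (3,6) g=3 f=9, (4,4) g=2 f=7, (4,6) g=2 f=9, (5,4) g=1 f=7]

expanded=(2,5); open=[(1,5) g=4 f=9, (2,4) g=4 f=7, (2,6) g=4 f=9, (3,4) g=3 f=7, (3,6) g=3 f=9, (4,4) g=2 f=7, (4,6) g=2 f=9, (5,4) g=1 f=7]; closed=[(2,5), (3,5), (4,5), (5,5)]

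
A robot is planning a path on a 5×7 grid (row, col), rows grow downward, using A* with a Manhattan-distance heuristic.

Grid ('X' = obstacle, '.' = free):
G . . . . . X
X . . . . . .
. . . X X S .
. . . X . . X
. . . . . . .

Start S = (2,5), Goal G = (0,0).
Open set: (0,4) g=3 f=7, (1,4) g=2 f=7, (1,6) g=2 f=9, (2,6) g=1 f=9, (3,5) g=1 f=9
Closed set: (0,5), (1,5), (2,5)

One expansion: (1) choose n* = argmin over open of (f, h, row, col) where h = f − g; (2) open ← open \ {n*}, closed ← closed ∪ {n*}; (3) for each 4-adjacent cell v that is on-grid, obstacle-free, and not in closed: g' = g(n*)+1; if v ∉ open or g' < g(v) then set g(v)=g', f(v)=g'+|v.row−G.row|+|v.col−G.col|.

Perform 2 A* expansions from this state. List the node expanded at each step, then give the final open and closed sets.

order=[(0,4) → (0,3)]; open=[(0,2) g=5 f=7, (1,3) g=5 f=9, (1,4) g=2 f=7, (1,6) g=2 f=9, (2,6) g=1 f=9, (3,5) g=1 f=9]; closed=[(0,3), (0,4), (0,5), (1,5), (2,5)]

step 1: expand (0,4) (f=7, h=4) → closed; open now [(0,3) g=4 f=7, (1,4) g=2 f=7, (1,6) g=2 f=9, (2,6) g=1 f=9, (3,5) g=1 f=9]
step 2: expand (0,3) (f=7, h=3) → closed; open now [(0,2) g=5 f=7, (1,3) g=5 f=9, (1,4) g=2 f=7, (1,6) g=2 f=9, (2,6) g=1 f=9, (3,5) g=1 f=9]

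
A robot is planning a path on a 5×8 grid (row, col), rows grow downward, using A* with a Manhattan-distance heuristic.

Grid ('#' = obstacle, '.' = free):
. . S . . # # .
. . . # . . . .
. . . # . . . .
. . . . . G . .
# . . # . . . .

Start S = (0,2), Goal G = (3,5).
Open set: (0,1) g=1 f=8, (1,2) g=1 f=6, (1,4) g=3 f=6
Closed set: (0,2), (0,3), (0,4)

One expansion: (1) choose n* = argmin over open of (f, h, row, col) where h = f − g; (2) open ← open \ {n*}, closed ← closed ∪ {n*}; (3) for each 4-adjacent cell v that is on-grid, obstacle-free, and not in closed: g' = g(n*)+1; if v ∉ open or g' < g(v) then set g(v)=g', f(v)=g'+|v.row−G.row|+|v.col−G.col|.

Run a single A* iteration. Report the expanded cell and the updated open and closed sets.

step 1: expand (1,4) (f=6, h=3) → closed; open now [(0,1) g=1 f=8, (1,2) g=1 f=6, (1,5) g=4 f=6, (2,4) g=4 f=6]

expanded=(1,4); open=[(0,1) g=1 f=8, (1,2) g=1 f=6, (1,5) g=4 f=6, (2,4) g=4 f=6]; closed=[(0,2), (0,3), (0,4), (1,4)]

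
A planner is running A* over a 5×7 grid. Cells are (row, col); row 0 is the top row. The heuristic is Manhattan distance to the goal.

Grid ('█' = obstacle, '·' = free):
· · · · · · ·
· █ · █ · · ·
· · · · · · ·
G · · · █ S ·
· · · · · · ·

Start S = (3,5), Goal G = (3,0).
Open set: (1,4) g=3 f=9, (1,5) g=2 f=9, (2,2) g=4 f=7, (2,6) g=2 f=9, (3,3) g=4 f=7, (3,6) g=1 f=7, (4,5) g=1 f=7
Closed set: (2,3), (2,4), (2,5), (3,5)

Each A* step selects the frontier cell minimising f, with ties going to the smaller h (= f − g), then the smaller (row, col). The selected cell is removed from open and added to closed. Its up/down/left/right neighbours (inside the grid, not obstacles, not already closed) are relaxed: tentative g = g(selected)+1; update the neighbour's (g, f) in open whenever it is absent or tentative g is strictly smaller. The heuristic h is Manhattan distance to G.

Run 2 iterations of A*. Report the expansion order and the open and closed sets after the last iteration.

order=[(2,2) → (2,1)]; open=[(1,2) g=5 f=9, (1,4) g=3 f=9, (1,5) g=2 f=9, (2,0) g=6 f=7, (2,6) g=2 f=9, (3,1) g=6 f=7, (3,2) g=5 f=7, (3,3) g=4 f=7, (3,6) g=1 f=7, (4,5) g=1 f=7]; closed=[(2,1), (2,2), (2,3), (2,4), (2,5), (3,5)]

step 1: expand (2,2) (f=7, h=3) → closed; open now [(1,2) g=5 f=9, (1,4) g=3 f=9, (1,5) g=2 f=9, (2,1) g=5 f=7, (2,6) g=2 f=9, (3,2) g=5 f=7, (3,3) g=4 f=7, (3,6) g=1 f=7, (4,5) g=1 f=7]
step 2: expand (2,1) (f=7, h=2) → closed; open now [(1,2) g=5 f=9, (1,4) g=3 f=9, (1,5) g=2 f=9, (2,0) g=6 f=7, (2,6) g=2 f=9, (3,1) g=6 f=7, (3,2) g=5 f=7, (3,3) g=4 f=7, (3,6) g=1 f=7, (4,5) g=1 f=7]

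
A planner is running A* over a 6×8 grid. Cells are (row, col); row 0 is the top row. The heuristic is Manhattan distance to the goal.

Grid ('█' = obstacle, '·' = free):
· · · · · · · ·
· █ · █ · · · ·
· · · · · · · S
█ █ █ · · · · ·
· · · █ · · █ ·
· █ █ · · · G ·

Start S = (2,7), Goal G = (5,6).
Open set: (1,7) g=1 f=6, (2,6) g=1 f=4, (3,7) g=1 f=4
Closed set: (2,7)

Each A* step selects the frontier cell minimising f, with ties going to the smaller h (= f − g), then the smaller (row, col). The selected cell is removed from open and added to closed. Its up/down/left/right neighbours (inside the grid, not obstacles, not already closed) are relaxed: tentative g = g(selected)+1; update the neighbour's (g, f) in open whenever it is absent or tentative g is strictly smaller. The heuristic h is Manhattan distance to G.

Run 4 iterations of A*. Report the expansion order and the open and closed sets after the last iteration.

order=[(2,6) → (3,6) → (3,7) → (4,7)]; open=[(1,6) g=2 f=6, (1,7) g=1 f=6, (2,5) g=2 f=6, (3,5) g=3 f=6, (5,7) g=3 f=4]; closed=[(2,6), (2,7), (3,6), (3,7), (4,7)]

step 1: expand (2,6) (f=4, h=3) → closed; open now [(1,6) g=2 f=6, (1,7) g=1 f=6, (2,5) g=2 f=6, (3,6) g=2 f=4, (3,7) g=1 f=4]
step 2: expand (3,6) (f=4, h=2) → closed; open now [(1,6) g=2 f=6, (1,7) g=1 f=6, (2,5) g=2 f=6, (3,5) g=3 f=6, (3,7) g=1 f=4]
step 3: expand (3,7) (f=4, h=3) → closed; open now [(1,6) g=2 f=6, (1,7) g=1 f=6, (2,5) g=2 f=6, (3,5) g=3 f=6, (4,7) g=2 f=4]
step 4: expand (4,7) (f=4, h=2) → closed; open now [(1,6) g=2 f=6, (1,7) g=1 f=6, (2,5) g=2 f=6, (3,5) g=3 f=6, (5,7) g=3 f=4]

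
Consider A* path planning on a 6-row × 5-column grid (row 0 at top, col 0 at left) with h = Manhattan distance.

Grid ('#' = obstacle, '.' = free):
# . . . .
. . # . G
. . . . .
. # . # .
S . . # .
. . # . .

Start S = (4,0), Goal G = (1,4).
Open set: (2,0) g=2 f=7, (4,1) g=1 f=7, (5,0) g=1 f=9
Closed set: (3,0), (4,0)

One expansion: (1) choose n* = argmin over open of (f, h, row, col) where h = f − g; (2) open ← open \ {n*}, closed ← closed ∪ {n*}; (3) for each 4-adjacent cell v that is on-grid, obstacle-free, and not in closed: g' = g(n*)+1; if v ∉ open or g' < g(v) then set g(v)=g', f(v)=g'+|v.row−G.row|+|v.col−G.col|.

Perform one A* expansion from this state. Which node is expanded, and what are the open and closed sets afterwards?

expanded=(2,0); open=[(1,0) g=3 f=7, (2,1) g=3 f=7, (4,1) g=1 f=7, (5,0) g=1 f=9]; closed=[(2,0), (3,0), (4,0)]

step 1: expand (2,0) (f=7, h=5) → closed; open now [(1,0) g=3 f=7, (2,1) g=3 f=7, (4,1) g=1 f=7, (5,0) g=1 f=9]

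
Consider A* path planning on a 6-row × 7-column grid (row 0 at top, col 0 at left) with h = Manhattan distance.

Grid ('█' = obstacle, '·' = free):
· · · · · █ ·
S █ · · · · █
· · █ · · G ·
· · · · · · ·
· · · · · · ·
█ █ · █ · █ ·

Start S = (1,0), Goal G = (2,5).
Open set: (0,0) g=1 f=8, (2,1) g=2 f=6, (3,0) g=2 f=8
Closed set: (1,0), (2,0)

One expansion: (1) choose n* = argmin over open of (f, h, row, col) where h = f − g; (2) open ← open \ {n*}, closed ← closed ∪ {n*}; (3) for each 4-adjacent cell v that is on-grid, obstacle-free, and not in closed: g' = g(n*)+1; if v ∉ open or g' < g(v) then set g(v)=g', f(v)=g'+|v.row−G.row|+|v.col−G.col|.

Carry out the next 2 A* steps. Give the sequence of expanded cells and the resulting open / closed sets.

order=[(2,1) → (3,1)]; open=[(0,0) g=1 f=8, (3,0) g=2 f=8, (3,2) g=4 f=8, (4,1) g=4 f=10]; closed=[(1,0), (2,0), (2,1), (3,1)]

step 1: expand (2,1) (f=6, h=4) → closed; open now [(0,0) g=1 f=8, (3,0) g=2 f=8, (3,1) g=3 f=8]
step 2: expand (3,1) (f=8, h=5) → closed; open now [(0,0) g=1 f=8, (3,0) g=2 f=8, (3,2) g=4 f=8, (4,1) g=4 f=10]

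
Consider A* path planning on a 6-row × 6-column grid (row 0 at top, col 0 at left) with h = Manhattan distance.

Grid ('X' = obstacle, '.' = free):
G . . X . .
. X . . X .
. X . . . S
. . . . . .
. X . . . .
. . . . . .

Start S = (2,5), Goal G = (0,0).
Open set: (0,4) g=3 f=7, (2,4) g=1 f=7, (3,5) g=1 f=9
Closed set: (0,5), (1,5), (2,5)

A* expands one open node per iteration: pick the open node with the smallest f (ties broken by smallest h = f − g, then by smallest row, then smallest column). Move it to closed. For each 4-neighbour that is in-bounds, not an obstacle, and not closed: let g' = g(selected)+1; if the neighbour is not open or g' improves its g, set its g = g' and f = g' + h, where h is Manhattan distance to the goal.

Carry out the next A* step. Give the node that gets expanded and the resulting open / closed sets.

expanded=(0,4); open=[(2,4) g=1 f=7, (3,5) g=1 f=9]; closed=[(0,4), (0,5), (1,5), (2,5)]

step 1: expand (0,4) (f=7, h=4) → closed; open now [(2,4) g=1 f=7, (3,5) g=1 f=9]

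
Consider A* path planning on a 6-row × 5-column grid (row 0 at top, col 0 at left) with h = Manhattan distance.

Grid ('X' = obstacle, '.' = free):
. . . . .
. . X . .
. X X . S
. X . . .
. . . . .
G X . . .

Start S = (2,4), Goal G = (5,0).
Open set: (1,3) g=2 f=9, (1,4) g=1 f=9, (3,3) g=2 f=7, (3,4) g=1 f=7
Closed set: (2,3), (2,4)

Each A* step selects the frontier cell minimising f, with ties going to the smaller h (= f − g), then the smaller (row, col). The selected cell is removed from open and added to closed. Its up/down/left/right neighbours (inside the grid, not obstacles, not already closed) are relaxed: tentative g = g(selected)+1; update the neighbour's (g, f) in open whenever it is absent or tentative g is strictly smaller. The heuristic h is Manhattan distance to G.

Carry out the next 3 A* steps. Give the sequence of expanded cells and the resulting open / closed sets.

order=[(3,3) → (3,2) → (4,2)]; open=[(1,3) g=2 f=9, (1,4) g=1 f=9, (3,4) g=1 f=7, (4,1) g=5 f=7, (4,3) g=3 f=7, (5,2) g=5 f=7]; closed=[(2,3), (2,4), (3,2), (3,3), (4,2)]

step 1: expand (3,3) (f=7, h=5) → closed; open now [(1,3) g=2 f=9, (1,4) g=1 f=9, (3,2) g=3 f=7, (3,4) g=1 f=7, (4,3) g=3 f=7]
step 2: expand (3,2) (f=7, h=4) → closed; open now [(1,3) g=2 f=9, (1,4) g=1 f=9, (3,4) g=1 f=7, (4,2) g=4 f=7, (4,3) g=3 f=7]
step 3: expand (4,2) (f=7, h=3) → closed; open now [(1,3) g=2 f=9, (1,4) g=1 f=9, (3,4) g=1 f=7, (4,1) g=5 f=7, (4,3) g=3 f=7, (5,2) g=5 f=7]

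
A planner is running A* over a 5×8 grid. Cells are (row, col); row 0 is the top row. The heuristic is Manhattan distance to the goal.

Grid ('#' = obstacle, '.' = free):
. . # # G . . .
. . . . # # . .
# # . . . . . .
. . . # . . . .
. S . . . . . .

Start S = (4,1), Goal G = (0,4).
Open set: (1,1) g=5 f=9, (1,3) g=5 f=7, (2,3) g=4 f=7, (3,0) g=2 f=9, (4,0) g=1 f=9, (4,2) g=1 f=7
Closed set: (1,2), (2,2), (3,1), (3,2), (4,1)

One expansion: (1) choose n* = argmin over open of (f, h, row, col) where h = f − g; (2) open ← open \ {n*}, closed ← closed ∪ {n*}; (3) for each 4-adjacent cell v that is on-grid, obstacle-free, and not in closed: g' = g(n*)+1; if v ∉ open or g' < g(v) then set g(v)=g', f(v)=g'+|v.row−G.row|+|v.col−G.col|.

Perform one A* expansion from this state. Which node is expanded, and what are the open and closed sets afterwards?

step 1: expand (1,3) (f=7, h=2) → closed; open now [(1,1) g=5 f=9, (2,3) g=4 f=7, (3,0) g=2 f=9, (4,0) g=1 f=9, (4,2) g=1 f=7]

expanded=(1,3); open=[(1,1) g=5 f=9, (2,3) g=4 f=7, (3,0) g=2 f=9, (4,0) g=1 f=9, (4,2) g=1 f=7]; closed=[(1,2), (1,3), (2,2), (3,1), (3,2), (4,1)]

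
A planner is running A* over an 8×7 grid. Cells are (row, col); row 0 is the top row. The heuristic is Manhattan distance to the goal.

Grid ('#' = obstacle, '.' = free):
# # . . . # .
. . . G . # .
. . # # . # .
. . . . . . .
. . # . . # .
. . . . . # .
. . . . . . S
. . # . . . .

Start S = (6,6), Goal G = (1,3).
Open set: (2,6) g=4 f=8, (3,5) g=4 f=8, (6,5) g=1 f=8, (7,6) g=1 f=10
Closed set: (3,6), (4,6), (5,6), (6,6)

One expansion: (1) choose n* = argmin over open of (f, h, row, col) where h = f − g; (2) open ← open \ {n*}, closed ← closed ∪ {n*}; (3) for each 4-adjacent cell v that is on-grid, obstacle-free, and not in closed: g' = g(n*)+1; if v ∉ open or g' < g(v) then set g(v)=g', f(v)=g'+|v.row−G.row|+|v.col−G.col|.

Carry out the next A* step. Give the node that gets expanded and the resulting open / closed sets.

step 1: expand (2,6) (f=8, h=4) → closed; open now [(1,6) g=5 f=8, (3,5) g=4 f=8, (6,5) g=1 f=8, (7,6) g=1 f=10]

expanded=(2,6); open=[(1,6) g=5 f=8, (3,5) g=4 f=8, (6,5) g=1 f=8, (7,6) g=1 f=10]; closed=[(2,6), (3,6), (4,6), (5,6), (6,6)]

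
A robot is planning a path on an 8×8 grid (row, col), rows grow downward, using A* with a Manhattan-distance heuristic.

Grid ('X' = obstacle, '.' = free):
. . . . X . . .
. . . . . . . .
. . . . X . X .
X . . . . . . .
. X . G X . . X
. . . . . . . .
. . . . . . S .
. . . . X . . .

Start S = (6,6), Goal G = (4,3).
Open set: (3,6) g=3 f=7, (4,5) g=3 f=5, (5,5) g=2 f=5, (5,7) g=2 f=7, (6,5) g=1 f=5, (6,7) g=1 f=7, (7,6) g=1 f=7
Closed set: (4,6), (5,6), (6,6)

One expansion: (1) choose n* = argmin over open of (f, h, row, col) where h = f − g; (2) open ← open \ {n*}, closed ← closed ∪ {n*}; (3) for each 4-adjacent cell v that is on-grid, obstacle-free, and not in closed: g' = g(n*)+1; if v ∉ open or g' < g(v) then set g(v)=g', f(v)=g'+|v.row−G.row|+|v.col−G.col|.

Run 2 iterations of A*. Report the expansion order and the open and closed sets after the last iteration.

step 1: expand (4,5) (f=5, h=2) → closed; open now [(3,5) g=4 f=7, (3,6) g=3 f=7, (5,5) g=2 f=5, (5,7) g=2 f=7, (6,5) g=1 f=5, (6,7) g=1 f=7, (7,6) g=1 f=7]
step 2: expand (5,5) (f=5, h=3) → closed; open now [(3,5) g=4 f=7, (3,6) g=3 f=7, (5,4) g=3 f=5, (5,7) g=2 f=7, (6,5) g=1 f=5, (6,7) g=1 f=7, (7,6) g=1 f=7]

order=[(4,5) → (5,5)]; open=[(3,5) g=4 f=7, (3,6) g=3 f=7, (5,4) g=3 f=5, (5,7) g=2 f=7, (6,5) g=1 f=5, (6,7) g=1 f=7, (7,6) g=1 f=7]; closed=[(4,5), (4,6), (5,5), (5,6), (6,6)]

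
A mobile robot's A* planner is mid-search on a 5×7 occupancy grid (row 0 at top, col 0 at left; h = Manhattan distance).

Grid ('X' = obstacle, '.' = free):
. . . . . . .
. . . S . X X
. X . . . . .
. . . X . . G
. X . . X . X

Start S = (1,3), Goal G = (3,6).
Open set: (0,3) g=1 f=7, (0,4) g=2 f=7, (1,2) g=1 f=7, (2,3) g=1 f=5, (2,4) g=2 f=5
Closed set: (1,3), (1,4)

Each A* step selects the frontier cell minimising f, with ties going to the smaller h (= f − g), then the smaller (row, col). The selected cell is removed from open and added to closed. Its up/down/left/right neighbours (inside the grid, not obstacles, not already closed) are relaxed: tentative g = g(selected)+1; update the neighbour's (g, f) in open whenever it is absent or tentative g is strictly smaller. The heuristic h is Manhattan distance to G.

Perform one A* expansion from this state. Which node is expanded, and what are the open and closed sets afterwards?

expanded=(2,4); open=[(0,3) g=1 f=7, (0,4) g=2 f=7, (1,2) g=1 f=7, (2,3) g=1 f=5, (2,5) g=3 f=5, (3,4) g=3 f=5]; closed=[(1,3), (1,4), (2,4)]

step 1: expand (2,4) (f=5, h=3) → closed; open now [(0,3) g=1 f=7, (0,4) g=2 f=7, (1,2) g=1 f=7, (2,3) g=1 f=5, (2,5) g=3 f=5, (3,4) g=3 f=5]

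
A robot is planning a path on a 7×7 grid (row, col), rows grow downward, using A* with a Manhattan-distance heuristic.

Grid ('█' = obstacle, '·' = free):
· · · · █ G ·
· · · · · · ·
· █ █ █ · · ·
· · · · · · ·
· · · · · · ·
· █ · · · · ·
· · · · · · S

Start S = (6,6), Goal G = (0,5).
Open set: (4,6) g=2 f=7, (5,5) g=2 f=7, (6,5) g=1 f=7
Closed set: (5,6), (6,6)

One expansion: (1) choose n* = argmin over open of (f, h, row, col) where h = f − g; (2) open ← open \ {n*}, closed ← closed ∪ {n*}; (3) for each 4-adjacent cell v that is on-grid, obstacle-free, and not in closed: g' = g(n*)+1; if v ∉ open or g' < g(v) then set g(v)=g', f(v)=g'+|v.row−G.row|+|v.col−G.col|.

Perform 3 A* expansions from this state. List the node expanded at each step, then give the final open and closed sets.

order=[(4,6) → (3,6) → (2,6)]; open=[(1,6) g=5 f=7, (2,5) g=5 f=7, (3,5) g=4 f=7, (4,5) g=3 f=7, (5,5) g=2 f=7, (6,5) g=1 f=7]; closed=[(2,6), (3,6), (4,6), (5,6), (6,6)]

step 1: expand (4,6) (f=7, h=5) → closed; open now [(3,6) g=3 f=7, (4,5) g=3 f=7, (5,5) g=2 f=7, (6,5) g=1 f=7]
step 2: expand (3,6) (f=7, h=4) → closed; open now [(2,6) g=4 f=7, (3,5) g=4 f=7, (4,5) g=3 f=7, (5,5) g=2 f=7, (6,5) g=1 f=7]
step 3: expand (2,6) (f=7, h=3) → closed; open now [(1,6) g=5 f=7, (2,5) g=5 f=7, (3,5) g=4 f=7, (4,5) g=3 f=7, (5,5) g=2 f=7, (6,5) g=1 f=7]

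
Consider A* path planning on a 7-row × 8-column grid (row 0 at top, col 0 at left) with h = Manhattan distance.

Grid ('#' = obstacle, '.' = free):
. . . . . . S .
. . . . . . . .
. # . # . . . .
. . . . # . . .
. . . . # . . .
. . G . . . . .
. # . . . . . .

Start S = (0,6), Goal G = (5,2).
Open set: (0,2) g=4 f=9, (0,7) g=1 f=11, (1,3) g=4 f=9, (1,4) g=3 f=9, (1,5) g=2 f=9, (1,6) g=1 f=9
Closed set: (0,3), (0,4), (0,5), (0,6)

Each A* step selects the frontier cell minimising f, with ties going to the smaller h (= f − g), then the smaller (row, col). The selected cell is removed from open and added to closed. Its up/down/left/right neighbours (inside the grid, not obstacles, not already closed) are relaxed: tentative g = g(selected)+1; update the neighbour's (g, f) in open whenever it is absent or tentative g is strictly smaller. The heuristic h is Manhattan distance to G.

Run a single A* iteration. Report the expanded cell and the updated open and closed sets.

expanded=(0,2); open=[(0,1) g=5 f=11, (0,7) g=1 f=11, (1,2) g=5 f=9, (1,3) g=4 f=9, (1,4) g=3 f=9, (1,5) g=2 f=9, (1,6) g=1 f=9]; closed=[(0,2), (0,3), (0,4), (0,5), (0,6)]

step 1: expand (0,2) (f=9, h=5) → closed; open now [(0,1) g=5 f=11, (0,7) g=1 f=11, (1,2) g=5 f=9, (1,3) g=4 f=9, (1,4) g=3 f=9, (1,5) g=2 f=9, (1,6) g=1 f=9]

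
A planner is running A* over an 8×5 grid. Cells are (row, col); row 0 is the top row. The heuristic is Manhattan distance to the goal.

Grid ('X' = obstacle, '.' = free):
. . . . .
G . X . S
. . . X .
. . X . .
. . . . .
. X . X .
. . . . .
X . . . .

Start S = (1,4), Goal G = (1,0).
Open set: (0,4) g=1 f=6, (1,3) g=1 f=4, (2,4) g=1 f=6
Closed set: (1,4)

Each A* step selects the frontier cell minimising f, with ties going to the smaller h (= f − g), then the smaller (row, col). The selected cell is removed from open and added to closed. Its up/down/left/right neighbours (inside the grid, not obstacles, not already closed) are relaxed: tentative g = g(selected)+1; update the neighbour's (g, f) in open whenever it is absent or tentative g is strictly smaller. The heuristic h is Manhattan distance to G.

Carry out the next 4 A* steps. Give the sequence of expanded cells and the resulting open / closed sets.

order=[(1,3) → (0,3) → (0,2) → (0,1)]; open=[(0,0) g=5 f=6, (0,4) g=1 f=6, (1,1) g=5 f=6, (2,4) g=1 f=6]; closed=[(0,1), (0,2), (0,3), (1,3), (1,4)]

step 1: expand (1,3) (f=4, h=3) → closed; open now [(0,3) g=2 f=6, (0,4) g=1 f=6, (2,4) g=1 f=6]
step 2: expand (0,3) (f=6, h=4) → closed; open now [(0,2) g=3 f=6, (0,4) g=1 f=6, (2,4) g=1 f=6]
step 3: expand (0,2) (f=6, h=3) → closed; open now [(0,1) g=4 f=6, (0,4) g=1 f=6, (2,4) g=1 f=6]
step 4: expand (0,1) (f=6, h=2) → closed; open now [(0,0) g=5 f=6, (0,4) g=1 f=6, (1,1) g=5 f=6, (2,4) g=1 f=6]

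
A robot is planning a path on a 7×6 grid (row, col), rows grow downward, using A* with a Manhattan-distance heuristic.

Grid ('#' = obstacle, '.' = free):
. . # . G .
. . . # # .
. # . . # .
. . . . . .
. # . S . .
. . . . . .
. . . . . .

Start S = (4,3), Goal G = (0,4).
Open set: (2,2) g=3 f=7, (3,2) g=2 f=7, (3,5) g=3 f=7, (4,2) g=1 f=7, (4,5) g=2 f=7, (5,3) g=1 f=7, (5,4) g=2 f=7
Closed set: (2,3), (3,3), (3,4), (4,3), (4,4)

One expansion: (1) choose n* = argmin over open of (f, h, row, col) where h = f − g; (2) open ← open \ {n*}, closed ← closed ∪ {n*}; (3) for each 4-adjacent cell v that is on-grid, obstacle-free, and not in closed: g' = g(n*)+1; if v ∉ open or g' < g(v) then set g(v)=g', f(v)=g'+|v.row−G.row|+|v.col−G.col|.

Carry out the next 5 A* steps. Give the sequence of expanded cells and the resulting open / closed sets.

step 1: expand (2,2) (f=7, h=4) → closed; open now [(1,2) g=4 f=7, (3,2) g=2 f=7, (3,5) g=3 f=7, (4,2) g=1 f=7, (4,5) g=2 f=7, (5,3) g=1 f=7, (5,4) g=2 f=7]
step 2: expand (1,2) (f=7, h=3) → closed; open now [(1,1) g=5 f=9, (3,2) g=2 f=7, (3,5) g=3 f=7, (4,2) g=1 f=7, (4,5) g=2 f=7, (5,3) g=1 f=7, (5,4) g=2 f=7]
step 3: expand (3,5) (f=7, h=4) → closed; open now [(1,1) g=5 f=9, (2,5) g=4 f=7, (3,2) g=2 f=7, (4,2) g=1 f=7, (4,5) g=2 f=7, (5,3) g=1 f=7, (5,4) g=2 f=7]
step 4: expand (2,5) (f=7, h=3) → closed; open now [(1,1) g=5 f=9, (1,5) g=5 f=7, (3,2) g=2 f=7, (4,2) g=1 f=7, (4,5) g=2 f=7, (5,3) g=1 f=7, (5,4) g=2 f=7]
step 5: expand (1,5) (f=7, h=2) → closed; open now [(0,5) g=6 f=7, (1,1) g=5 f=9, (3,2) g=2 f=7, (4,2) g=1 f=7, (4,5) g=2 f=7, (5,3) g=1 f=7, (5,4) g=2 f=7]

order=[(2,2) → (1,2) → (3,5) → (2,5) → (1,5)]; open=[(0,5) g=6 f=7, (1,1) g=5 f=9, (3,2) g=2 f=7, (4,2) g=1 f=7, (4,5) g=2 f=7, (5,3) g=1 f=7, (5,4) g=2 f=7]; closed=[(1,2), (1,5), (2,2), (2,3), (2,5), (3,3), (3,4), (3,5), (4,3), (4,4)]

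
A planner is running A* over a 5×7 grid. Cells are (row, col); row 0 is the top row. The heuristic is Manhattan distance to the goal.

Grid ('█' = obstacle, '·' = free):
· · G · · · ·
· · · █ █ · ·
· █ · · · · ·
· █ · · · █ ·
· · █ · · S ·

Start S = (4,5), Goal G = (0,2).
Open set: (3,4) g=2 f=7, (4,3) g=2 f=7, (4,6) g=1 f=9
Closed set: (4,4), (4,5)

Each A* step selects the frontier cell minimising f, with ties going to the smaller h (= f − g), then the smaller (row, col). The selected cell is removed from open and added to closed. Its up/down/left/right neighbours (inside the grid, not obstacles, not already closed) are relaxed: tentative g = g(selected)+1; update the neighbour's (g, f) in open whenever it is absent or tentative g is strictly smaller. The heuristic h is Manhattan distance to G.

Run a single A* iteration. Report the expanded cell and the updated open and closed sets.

step 1: expand (3,4) (f=7, h=5) → closed; open now [(2,4) g=3 f=7, (3,3) g=3 f=7, (4,3) g=2 f=7, (4,6) g=1 f=9]

expanded=(3,4); open=[(2,4) g=3 f=7, (3,3) g=3 f=7, (4,3) g=2 f=7, (4,6) g=1 f=9]; closed=[(3,4), (4,4), (4,5)]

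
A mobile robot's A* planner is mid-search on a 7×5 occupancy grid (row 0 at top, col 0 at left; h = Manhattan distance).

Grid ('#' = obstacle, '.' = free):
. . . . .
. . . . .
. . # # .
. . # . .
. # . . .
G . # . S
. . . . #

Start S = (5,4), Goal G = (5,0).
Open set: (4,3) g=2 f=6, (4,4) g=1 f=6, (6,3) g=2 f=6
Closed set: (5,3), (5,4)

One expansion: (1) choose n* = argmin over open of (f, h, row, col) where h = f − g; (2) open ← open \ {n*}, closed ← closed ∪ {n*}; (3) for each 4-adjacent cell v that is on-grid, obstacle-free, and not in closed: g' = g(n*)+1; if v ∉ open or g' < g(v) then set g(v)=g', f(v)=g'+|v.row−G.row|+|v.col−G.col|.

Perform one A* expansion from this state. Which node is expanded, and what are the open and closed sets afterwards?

step 1: expand (4,3) (f=6, h=4) → closed; open now [(3,3) g=3 f=8, (4,2) g=3 f=6, (4,4) g=1 f=6, (6,3) g=2 f=6]

expanded=(4,3); open=[(3,3) g=3 f=8, (4,2) g=3 f=6, (4,4) g=1 f=6, (6,3) g=2 f=6]; closed=[(4,3), (5,3), (5,4)]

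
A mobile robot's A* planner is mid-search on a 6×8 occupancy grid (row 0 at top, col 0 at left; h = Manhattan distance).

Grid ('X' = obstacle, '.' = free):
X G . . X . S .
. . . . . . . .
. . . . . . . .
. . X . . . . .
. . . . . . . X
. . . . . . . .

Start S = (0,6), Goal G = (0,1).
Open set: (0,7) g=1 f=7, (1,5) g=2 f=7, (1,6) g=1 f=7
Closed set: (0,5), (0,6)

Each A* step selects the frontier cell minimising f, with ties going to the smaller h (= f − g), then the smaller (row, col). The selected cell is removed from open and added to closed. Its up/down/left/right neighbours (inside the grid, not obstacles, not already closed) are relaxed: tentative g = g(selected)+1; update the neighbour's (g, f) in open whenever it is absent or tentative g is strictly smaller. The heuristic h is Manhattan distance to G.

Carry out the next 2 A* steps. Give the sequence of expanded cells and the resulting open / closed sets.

step 1: expand (1,5) (f=7, h=5) → closed; open now [(0,7) g=1 f=7, (1,4) g=3 f=7, (1,6) g=1 f=7, (2,5) g=3 f=9]
step 2: expand (1,4) (f=7, h=4) → closed; open now [(0,7) g=1 f=7, (1,3) g=4 f=7, (1,6) g=1 f=7, (2,4) g=4 f=9, (2,5) g=3 f=9]

order=[(1,5) → (1,4)]; open=[(0,7) g=1 f=7, (1,3) g=4 f=7, (1,6) g=1 f=7, (2,4) g=4 f=9, (2,5) g=3 f=9]; closed=[(0,5), (0,6), (1,4), (1,5)]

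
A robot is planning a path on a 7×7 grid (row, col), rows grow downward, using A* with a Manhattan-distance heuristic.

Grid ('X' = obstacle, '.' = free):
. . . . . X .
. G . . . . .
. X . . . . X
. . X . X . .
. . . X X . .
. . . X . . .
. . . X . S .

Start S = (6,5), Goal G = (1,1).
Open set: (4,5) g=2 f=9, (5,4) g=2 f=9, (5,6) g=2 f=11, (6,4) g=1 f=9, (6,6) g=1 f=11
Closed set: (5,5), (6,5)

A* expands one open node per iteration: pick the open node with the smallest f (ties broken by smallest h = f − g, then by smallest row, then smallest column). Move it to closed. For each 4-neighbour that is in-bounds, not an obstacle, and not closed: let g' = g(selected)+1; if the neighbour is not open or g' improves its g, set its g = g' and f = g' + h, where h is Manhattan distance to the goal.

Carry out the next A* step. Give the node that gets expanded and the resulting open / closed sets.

expanded=(4,5); open=[(3,5) g=3 f=9, (4,6) g=3 f=11, (5,4) g=2 f=9, (5,6) g=2 f=11, (6,4) g=1 f=9, (6,6) g=1 f=11]; closed=[(4,5), (5,5), (6,5)]

step 1: expand (4,5) (f=9, h=7) → closed; open now [(3,5) g=3 f=9, (4,6) g=3 f=11, (5,4) g=2 f=9, (5,6) g=2 f=11, (6,4) g=1 f=9, (6,6) g=1 f=11]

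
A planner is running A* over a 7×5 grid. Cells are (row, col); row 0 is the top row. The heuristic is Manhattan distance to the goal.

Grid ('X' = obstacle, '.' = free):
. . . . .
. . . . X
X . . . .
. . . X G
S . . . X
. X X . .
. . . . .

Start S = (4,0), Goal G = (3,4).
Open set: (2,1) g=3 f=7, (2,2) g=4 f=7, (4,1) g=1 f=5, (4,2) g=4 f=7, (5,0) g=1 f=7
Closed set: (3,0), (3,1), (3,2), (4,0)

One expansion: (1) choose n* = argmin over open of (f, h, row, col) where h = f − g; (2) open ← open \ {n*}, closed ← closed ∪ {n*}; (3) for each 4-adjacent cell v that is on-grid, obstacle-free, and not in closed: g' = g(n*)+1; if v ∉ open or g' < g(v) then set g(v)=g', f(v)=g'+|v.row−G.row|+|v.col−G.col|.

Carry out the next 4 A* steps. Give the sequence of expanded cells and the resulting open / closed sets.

step 1: expand (4,1) (f=5, h=4) → closed; open now [(2,1) g=3 f=7, (2,2) g=4 f=7, (4,2) g=2 f=5, (5,0) g=1 f=7]
step 2: expand (4,2) (f=5, h=3) → closed; open now [(2,1) g=3 f=7, (2,2) g=4 f=7, (4,3) g=3 f=5, (5,0) g=1 f=7]
step 3: expand (4,3) (f=5, h=2) → closed; open now [(2,1) g=3 f=7, (2,2) g=4 f=7, (5,0) g=1 f=7, (5,3) g=4 f=7]
step 4: expand (2,2) (f=7, h=3) → closed; open now [(1,2) g=5 f=9, (2,1) g=3 f=7, (2,3) g=5 f=7, (5,0) g=1 f=7, (5,3) g=4 f=7]

order=[(4,1) → (4,2) → (4,3) → (2,2)]; open=[(1,2) g=5 f=9, (2,1) g=3 f=7, (2,3) g=5 f=7, (5,0) g=1 f=7, (5,3) g=4 f=7]; closed=[(2,2), (3,0), (3,1), (3,2), (4,0), (4,1), (4,2), (4,3)]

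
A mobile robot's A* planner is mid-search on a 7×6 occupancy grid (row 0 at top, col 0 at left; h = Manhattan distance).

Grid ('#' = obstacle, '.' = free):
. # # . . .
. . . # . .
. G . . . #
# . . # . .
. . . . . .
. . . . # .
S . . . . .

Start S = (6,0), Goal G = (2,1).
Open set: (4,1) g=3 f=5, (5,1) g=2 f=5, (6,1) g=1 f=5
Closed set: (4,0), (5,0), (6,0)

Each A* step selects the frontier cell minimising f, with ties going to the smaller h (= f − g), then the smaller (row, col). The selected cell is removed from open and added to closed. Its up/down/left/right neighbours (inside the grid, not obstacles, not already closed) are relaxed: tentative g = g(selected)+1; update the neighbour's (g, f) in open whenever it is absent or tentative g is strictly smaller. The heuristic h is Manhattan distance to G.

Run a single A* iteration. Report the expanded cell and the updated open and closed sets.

expanded=(4,1); open=[(3,1) g=4 f=5, (4,2) g=4 f=7, (5,1) g=2 f=5, (6,1) g=1 f=5]; closed=[(4,0), (4,1), (5,0), (6,0)]

step 1: expand (4,1) (f=5, h=2) → closed; open now [(3,1) g=4 f=5, (4,2) g=4 f=7, (5,1) g=2 f=5, (6,1) g=1 f=5]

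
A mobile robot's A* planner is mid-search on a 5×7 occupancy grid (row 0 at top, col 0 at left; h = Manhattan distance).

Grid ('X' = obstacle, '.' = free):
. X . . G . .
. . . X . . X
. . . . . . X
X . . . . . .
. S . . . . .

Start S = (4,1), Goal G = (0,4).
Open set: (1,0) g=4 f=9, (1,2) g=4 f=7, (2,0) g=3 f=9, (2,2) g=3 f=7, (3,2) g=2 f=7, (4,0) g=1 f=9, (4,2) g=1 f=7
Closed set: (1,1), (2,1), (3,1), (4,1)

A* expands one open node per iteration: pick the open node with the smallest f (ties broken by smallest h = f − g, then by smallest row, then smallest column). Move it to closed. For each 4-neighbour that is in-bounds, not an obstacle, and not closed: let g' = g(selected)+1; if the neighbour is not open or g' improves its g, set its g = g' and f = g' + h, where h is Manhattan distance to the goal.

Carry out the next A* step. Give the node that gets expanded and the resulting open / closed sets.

expanded=(1,2); open=[(0,2) g=5 f=7, (1,0) g=4 f=9, (2,0) g=3 f=9, (2,2) g=3 f=7, (3,2) g=2 f=7, (4,0) g=1 f=9, (4,2) g=1 f=7]; closed=[(1,1), (1,2), (2,1), (3,1), (4,1)]

step 1: expand (1,2) (f=7, h=3) → closed; open now [(0,2) g=5 f=7, (1,0) g=4 f=9, (2,0) g=3 f=9, (2,2) g=3 f=7, (3,2) g=2 f=7, (4,0) g=1 f=9, (4,2) g=1 f=7]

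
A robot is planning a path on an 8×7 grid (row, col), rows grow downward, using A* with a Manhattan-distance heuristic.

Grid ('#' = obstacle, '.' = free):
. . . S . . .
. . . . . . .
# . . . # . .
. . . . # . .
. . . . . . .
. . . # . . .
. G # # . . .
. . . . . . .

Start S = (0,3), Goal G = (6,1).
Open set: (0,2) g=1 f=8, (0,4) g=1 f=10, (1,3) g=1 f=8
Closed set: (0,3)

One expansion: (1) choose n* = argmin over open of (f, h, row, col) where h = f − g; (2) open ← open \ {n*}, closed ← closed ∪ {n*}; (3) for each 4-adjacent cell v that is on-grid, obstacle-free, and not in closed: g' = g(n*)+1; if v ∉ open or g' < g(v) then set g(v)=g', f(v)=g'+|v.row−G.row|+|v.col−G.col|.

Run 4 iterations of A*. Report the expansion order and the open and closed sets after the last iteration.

order=[(0,2) → (0,1) → (1,1) → (2,1)]; open=[(0,0) g=3 f=10, (0,4) g=1 f=10, (1,0) g=4 f=10, (1,2) g=2 f=8, (1,3) g=1 f=8, (2,2) g=5 f=10, (3,1) g=5 f=8]; closed=[(0,1), (0,2), (0,3), (1,1), (2,1)]

step 1: expand (0,2) (f=8, h=7) → closed; open now [(0,1) g=2 f=8, (0,4) g=1 f=10, (1,2) g=2 f=8, (1,3) g=1 f=8]
step 2: expand (0,1) (f=8, h=6) → closed; open now [(0,0) g=3 f=10, (0,4) g=1 f=10, (1,1) g=3 f=8, (1,2) g=2 f=8, (1,3) g=1 f=8]
step 3: expand (1,1) (f=8, h=5) → closed; open now [(0,0) g=3 f=10, (0,4) g=1 f=10, (1,0) g=4 f=10, (1,2) g=2 f=8, (1,3) g=1 f=8, (2,1) g=4 f=8]
step 4: expand (2,1) (f=8, h=4) → closed; open now [(0,0) g=3 f=10, (0,4) g=1 f=10, (1,0) g=4 f=10, (1,2) g=2 f=8, (1,3) g=1 f=8, (2,2) g=5 f=10, (3,1) g=5 f=8]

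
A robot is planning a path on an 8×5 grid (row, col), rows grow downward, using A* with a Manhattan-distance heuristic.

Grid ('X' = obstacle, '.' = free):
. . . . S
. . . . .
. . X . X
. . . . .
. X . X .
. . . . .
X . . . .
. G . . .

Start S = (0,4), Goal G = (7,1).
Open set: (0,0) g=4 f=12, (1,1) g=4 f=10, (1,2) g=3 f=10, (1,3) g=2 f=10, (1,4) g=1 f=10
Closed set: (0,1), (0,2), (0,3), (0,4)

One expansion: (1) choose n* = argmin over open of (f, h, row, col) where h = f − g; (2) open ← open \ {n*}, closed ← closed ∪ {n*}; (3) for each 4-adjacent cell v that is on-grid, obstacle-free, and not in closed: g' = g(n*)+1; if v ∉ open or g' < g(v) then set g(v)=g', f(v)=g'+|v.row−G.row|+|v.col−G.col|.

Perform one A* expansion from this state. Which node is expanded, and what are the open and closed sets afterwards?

expanded=(1,1); open=[(0,0) g=4 f=12, (1,0) g=5 f=12, (1,2) g=3 f=10, (1,3) g=2 f=10, (1,4) g=1 f=10, (2,1) g=5 f=10]; closed=[(0,1), (0,2), (0,3), (0,4), (1,1)]

step 1: expand (1,1) (f=10, h=6) → closed; open now [(0,0) g=4 f=12, (1,0) g=5 f=12, (1,2) g=3 f=10, (1,3) g=2 f=10, (1,4) g=1 f=10, (2,1) g=5 f=10]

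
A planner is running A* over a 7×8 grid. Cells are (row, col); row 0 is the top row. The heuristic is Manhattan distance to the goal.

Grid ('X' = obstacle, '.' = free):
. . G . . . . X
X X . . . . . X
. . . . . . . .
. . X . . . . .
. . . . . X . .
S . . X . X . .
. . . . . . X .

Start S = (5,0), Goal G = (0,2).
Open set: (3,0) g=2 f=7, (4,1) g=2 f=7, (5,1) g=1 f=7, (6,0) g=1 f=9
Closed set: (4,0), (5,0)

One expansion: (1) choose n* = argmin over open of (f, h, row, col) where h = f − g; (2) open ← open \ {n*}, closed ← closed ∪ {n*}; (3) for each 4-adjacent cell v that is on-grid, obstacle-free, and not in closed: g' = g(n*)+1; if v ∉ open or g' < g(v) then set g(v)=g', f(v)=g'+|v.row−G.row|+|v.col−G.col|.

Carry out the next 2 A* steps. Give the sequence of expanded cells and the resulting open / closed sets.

order=[(3,0) → (2,0)]; open=[(2,1) g=4 f=7, (3,1) g=3 f=7, (4,1) g=2 f=7, (5,1) g=1 f=7, (6,0) g=1 f=9]; closed=[(2,0), (3,0), (4,0), (5,0)]

step 1: expand (3,0) (f=7, h=5) → closed; open now [(2,0) g=3 f=7, (3,1) g=3 f=7, (4,1) g=2 f=7, (5,1) g=1 f=7, (6,0) g=1 f=9]
step 2: expand (2,0) (f=7, h=4) → closed; open now [(2,1) g=4 f=7, (3,1) g=3 f=7, (4,1) g=2 f=7, (5,1) g=1 f=7, (6,0) g=1 f=9]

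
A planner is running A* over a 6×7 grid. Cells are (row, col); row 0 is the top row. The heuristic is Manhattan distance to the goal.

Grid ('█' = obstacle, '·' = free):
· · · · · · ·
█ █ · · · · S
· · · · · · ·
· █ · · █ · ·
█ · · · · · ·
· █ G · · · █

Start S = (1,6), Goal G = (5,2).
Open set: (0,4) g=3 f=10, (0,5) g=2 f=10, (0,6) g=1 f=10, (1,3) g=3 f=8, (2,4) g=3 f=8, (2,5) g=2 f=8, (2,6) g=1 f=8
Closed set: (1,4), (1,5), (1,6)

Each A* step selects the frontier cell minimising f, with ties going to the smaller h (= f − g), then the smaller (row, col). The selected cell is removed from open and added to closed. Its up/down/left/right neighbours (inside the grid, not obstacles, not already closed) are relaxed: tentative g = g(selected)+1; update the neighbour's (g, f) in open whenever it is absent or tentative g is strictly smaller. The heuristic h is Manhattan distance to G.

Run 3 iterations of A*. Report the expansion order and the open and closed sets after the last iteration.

order=[(1,3) → (1,2) → (2,2)]; open=[(0,2) g=5 f=10, (0,3) g=4 f=10, (0,4) g=3 f=10, (0,5) g=2 f=10, (0,6) g=1 f=10, (2,1) g=6 f=10, (2,3) g=4 f=8, (2,4) g=3 f=8, (2,5) g=2 f=8, (2,6) g=1 f=8, (3,2) g=6 f=8]; closed=[(1,2), (1,3), (1,4), (1,5), (1,6), (2,2)]

step 1: expand (1,3) (f=8, h=5) → closed; open now [(0,3) g=4 f=10, (0,4) g=3 f=10, (0,5) g=2 f=10, (0,6) g=1 f=10, (1,2) g=4 f=8, (2,3) g=4 f=8, (2,4) g=3 f=8, (2,5) g=2 f=8, (2,6) g=1 f=8]
step 2: expand (1,2) (f=8, h=4) → closed; open now [(0,2) g=5 f=10, (0,3) g=4 f=10, (0,4) g=3 f=10, (0,5) g=2 f=10, (0,6) g=1 f=10, (2,2) g=5 f=8, (2,3) g=4 f=8, (2,4) g=3 f=8, (2,5) g=2 f=8, (2,6) g=1 f=8]
step 3: expand (2,2) (f=8, h=3) → closed; open now [(0,2) g=5 f=10, (0,3) g=4 f=10, (0,4) g=3 f=10, (0,5) g=2 f=10, (0,6) g=1 f=10, (2,1) g=6 f=10, (2,3) g=4 f=8, (2,4) g=3 f=8, (2,5) g=2 f=8, (2,6) g=1 f=8, (3,2) g=6 f=8]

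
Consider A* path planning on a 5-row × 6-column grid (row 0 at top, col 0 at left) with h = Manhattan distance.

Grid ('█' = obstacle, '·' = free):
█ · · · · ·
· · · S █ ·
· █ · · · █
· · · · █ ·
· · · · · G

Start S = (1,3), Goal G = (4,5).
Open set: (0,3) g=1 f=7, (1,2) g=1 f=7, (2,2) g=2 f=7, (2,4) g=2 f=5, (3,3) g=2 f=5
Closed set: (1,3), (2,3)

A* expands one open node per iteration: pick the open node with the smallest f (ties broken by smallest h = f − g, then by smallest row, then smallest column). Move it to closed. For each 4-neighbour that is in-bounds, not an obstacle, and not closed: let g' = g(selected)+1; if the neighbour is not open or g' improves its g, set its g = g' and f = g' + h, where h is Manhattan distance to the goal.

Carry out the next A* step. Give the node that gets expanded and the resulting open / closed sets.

expanded=(2,4); open=[(0,3) g=1 f=7, (1,2) g=1 f=7, (2,2) g=2 f=7, (3,3) g=2 f=5]; closed=[(1,3), (2,3), (2,4)]

step 1: expand (2,4) (f=5, h=3) → closed; open now [(0,3) g=1 f=7, (1,2) g=1 f=7, (2,2) g=2 f=7, (3,3) g=2 f=5]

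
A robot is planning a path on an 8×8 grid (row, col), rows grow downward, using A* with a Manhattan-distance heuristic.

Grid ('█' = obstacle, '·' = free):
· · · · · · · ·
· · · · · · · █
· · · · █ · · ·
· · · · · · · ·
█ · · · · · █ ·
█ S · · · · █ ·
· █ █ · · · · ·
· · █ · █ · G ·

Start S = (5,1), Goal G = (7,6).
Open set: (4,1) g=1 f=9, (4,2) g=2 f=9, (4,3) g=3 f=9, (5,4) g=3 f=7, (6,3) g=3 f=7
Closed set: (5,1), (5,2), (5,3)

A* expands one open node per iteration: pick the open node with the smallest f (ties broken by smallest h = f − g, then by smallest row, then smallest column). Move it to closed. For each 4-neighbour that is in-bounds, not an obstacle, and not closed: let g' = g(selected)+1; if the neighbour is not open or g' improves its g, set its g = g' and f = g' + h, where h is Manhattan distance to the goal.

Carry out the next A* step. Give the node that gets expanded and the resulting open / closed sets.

step 1: expand (5,4) (f=7, h=4) → closed; open now [(4,1) g=1 f=9, (4,2) g=2 f=9, (4,3) g=3 f=9, (4,4) g=4 f=9, (5,5) g=4 f=7, (6,3) g=3 f=7, (6,4) g=4 f=7]

expanded=(5,4); open=[(4,1) g=1 f=9, (4,2) g=2 f=9, (4,3) g=3 f=9, (4,4) g=4 f=9, (5,5) g=4 f=7, (6,3) g=3 f=7, (6,4) g=4 f=7]; closed=[(5,1), (5,2), (5,3), (5,4)]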